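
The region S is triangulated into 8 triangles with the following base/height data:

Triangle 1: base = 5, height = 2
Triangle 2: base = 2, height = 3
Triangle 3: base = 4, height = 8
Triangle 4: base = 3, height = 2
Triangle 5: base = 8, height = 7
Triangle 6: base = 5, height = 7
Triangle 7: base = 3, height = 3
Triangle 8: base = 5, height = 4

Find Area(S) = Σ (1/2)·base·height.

(1/2)×5×2 + (1/2)×2×3 + (1/2)×4×8 + (1/2)×3×2 + (1/2)×8×7 + (1/2)×5×7 + (1/2)×3×3 + (1/2)×5×4 = 87.0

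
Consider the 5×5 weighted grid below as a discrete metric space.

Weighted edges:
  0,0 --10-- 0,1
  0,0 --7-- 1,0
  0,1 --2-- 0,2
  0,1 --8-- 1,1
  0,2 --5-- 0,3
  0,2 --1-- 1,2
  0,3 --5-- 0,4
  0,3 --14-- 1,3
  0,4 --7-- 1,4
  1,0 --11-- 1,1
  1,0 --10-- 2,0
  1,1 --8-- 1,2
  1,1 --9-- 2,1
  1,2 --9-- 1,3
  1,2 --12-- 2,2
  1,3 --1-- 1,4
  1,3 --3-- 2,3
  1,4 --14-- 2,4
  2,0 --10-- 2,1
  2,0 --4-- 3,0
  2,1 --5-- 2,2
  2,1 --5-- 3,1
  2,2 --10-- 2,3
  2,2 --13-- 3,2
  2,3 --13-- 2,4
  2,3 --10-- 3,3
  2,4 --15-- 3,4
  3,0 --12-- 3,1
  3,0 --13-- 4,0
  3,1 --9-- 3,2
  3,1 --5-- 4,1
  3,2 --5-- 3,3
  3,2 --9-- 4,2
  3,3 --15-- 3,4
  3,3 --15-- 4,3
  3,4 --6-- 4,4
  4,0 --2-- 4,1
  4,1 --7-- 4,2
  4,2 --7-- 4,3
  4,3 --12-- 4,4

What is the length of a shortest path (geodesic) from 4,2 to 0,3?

Shortest path: 4,2 → 3,2 → 2,2 → 1,2 → 0,2 → 0,3, total weight = 40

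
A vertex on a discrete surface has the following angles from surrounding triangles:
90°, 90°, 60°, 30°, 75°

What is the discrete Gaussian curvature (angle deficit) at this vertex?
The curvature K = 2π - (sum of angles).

Sum of angles = 345°. K = 360° - 345° = 15° = π/12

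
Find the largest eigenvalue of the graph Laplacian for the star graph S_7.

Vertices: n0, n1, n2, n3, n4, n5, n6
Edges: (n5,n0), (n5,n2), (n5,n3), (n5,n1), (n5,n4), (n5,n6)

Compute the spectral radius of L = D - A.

The star S_7 is the complete bipartite graph K_{1,6} (one hub of degree 6, 6 leaves of degree 1). The Laplacian spectrum of K_{p,q} is 0, p (multiplicity q−1), q (multiplicity p−1), p+q. With p = 1, q = 6: 0 once, 1 with multiplicity 5, and 7 once. (Check: trace L = sum of degrees = 12 = 5·1 + 7.)
Laplacian eigenvalues: [0.0, 1.0, 1.0, 1.0, 1.0, 1.0, 7.0]. Largest eigenvalue (spectral radius) = 7.0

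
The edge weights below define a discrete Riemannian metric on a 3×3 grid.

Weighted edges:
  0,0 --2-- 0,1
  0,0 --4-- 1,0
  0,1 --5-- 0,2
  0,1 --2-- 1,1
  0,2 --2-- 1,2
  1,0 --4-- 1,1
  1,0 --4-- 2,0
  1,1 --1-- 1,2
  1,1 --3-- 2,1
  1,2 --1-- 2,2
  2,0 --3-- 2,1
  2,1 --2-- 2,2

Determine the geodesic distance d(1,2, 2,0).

Shortest path: 1,2 → 2,2 → 2,1 → 2,0, total weight = 6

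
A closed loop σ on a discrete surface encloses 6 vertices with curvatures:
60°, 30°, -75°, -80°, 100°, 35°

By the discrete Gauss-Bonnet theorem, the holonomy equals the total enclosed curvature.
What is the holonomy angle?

Holonomy = total enclosed curvature = 60° + 30° + (-75°) + (-80°) + 100° + 35° = 70°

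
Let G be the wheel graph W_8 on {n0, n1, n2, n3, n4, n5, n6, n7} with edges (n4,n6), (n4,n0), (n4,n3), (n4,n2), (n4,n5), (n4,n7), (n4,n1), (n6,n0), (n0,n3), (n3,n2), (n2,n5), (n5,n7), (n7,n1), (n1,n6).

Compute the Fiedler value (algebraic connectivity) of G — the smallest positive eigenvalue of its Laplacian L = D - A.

The wheel W_8 is the join K_1 ∨ C_7 (a hub joined to every vertex of a cycle of length 7). For a join G ∨ H (G on p vertices, H on q vertices) the Laplacian spectrum is 0, p+q, the eigenvalues of L(G) other than one 0 each shifted by +q, and the eigenvalues of L(H) other than one 0 each shifted by +p. With G = K_1 (p = 1, nothing left after dropping its 0) and H = C_7 (q = 7, eigenvalues 2 − 2cos(2πk/7), k = 0, …, 6; drop k = 0), the spectrum of W_8 is 0, 8, and 1 + (2 − 2cos(2πk/7)) = 3 − 2cos(2πk/7) for k = 1, …, 6:
k=1: 3 − 2cos(2π/7) = 1.753; k=2: 3 − 2cos(4π/7) = 3.445; k=3: 3 − 2cos(6π/7) = 4.8019; k=4: 3 − 2cos(8π/7) = 4.8019; k=5: 3 − 2cos(10π/7) = 3.445; k=6: 3 − 2cos(12π/7) = 1.753.
Laplacian eigenvalues: [0.0, 1.753, 1.753, 3.445, 3.445, 4.8019, 4.8019, 8.0]. Algebraic connectivity (smallest non-zero eigenvalue) = 1.753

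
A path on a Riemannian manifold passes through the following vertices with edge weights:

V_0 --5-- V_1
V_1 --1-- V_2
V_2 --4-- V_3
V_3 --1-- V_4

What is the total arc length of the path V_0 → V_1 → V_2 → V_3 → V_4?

Arc length = 5 + 1 + 4 + 1 = 11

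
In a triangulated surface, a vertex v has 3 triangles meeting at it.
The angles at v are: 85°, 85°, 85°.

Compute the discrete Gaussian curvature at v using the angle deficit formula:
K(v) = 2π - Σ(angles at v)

Sum of angles = 255°. K = 360° - 255° = 105°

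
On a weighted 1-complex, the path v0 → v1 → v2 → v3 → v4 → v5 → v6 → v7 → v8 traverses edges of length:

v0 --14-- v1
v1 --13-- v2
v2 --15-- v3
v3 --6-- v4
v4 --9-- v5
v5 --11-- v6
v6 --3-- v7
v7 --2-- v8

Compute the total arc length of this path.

Arc length = 14 + 13 + 15 + 6 + 9 + 11 + 3 + 2 = 73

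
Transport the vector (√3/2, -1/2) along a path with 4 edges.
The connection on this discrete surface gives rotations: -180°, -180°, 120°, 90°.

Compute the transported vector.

Total rotation: (-180°) + (-180°) + 120° + 90° = -150°. Final vector: (-1, 0)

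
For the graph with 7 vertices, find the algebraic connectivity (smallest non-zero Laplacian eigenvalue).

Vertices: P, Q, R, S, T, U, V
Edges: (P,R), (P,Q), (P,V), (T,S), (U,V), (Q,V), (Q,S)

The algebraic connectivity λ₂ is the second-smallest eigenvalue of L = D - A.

Degrees: deg(P) = 3, deg(Q) = 3, deg(R) = 1, deg(S) = 2, deg(T) = 1, deg(U) = 1, deg(V) = 3.
L = D − A with rows/columns ordered (P, Q, R, S, T, U, V):
  [ 3, -1, -1,  0,  0,  0, -1]
  [-1,  3,  0, -1,  0,  0, -1]
  [-1,  0,  1,  0,  0,  0,  0]
  [ 0, -1,  0,  2, -1,  0,  0]
  [ 0,  0,  0, -1,  1,  0,  0]
  [ 0,  0,  0,  0,  0,  1, -1]
  [-1, -1,  0,  0,  0, -1,  3]
Characteristic polynomial: det(λI − L) = λ(λ² − 3λ + 1)(λ² − 5λ + 3)(λ² − 6λ + 7).
Roots: λ = 0; (λ² − 3λ + 1) = 0 ⇒ λ = (3 ± √5)/2 ≈ 0.382, 2.618; (λ² − 5λ + 3) = 0 ⇒ λ = (5 ± √13)/2 ≈ 0.6972, 4.3028; (λ² − 6λ + 7) = 0 ⇒ λ = 3 ± √2 ≈ 1.5858, 4.4142.
(Check: the roots sum (with multiplicity) to 14, matching trace L = Σdeg = 2·7 = 14.)
Laplacian eigenvalues: [0.0, 0.382, 0.6972, 1.5858, 2.618, 4.3028, 4.4142]. Algebraic connectivity (smallest non-zero eigenvalue) = 0.382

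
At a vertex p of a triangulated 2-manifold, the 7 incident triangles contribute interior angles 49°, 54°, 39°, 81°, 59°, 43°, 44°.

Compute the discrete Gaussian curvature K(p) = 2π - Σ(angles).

Sum of angles = 369°. K = 360° - 369° = -9° = -π/20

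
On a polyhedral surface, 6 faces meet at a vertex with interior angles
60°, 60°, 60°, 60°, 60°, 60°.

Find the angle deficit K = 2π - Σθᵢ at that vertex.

Sum of angles = 360°. K = 360° - 360° = 0°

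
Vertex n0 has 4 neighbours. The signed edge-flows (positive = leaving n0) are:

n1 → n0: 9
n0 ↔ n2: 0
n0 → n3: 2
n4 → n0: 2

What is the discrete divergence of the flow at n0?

Divergence = sum of outgoing flows = (-9) + 0 + 2 + (-2) = -9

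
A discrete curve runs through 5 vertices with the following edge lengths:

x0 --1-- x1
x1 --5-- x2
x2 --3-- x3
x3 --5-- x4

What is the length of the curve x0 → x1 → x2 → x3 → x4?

Arc length = 1 + 5 + 3 + 5 = 14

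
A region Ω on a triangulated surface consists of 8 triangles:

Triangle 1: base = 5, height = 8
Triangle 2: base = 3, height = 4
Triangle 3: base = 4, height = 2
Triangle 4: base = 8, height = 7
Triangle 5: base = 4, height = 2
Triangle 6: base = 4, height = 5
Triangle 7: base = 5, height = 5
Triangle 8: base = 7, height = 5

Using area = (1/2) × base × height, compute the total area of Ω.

(1/2)×5×8 + (1/2)×3×4 + (1/2)×4×2 + (1/2)×8×7 + (1/2)×4×2 + (1/2)×4×5 + (1/2)×5×5 + (1/2)×7×5 = 102.0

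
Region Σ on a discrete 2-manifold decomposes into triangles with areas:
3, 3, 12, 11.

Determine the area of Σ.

3 + 3 + 12 + 11 = 29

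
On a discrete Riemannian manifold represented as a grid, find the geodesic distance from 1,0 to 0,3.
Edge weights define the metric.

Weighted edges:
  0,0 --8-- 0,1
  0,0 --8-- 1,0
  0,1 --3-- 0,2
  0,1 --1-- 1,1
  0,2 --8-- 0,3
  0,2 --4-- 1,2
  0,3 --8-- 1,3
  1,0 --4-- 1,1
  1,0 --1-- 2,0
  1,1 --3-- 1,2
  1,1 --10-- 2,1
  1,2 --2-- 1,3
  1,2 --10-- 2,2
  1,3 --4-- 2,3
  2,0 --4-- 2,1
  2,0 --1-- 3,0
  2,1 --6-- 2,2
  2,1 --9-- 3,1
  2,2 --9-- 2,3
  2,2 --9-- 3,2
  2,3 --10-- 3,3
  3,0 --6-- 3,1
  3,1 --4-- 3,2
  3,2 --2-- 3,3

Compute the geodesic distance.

Shortest path: 1,0 → 1,1 → 0,1 → 0,2 → 0,3, total weight = 16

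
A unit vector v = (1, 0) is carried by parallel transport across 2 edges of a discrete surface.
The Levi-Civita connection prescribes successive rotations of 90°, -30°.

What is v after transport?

Total rotation: 90° + (-30°) = 60°. Final vector: (0.5000, 0.8660)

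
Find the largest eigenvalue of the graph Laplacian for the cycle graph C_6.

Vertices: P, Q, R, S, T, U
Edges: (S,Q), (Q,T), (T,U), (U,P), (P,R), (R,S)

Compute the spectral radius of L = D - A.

The cycle graph C_n has Laplacian eigenvalues λ_k = 2 − 2cos(2πk/n), k = 0, 1, …, n−1. Here n = 6:
k=0: 2 − 2cos(0) = 0.0; k=1: 2 − 2cos(π/3) = 1.0; k=2: 2 − 2cos(2π/3) = 3.0; k=3: 2 − 2cos(π) = 4.0; k=4: 2 − 2cos(4π/3) = 3.0; k=5: 2 − 2cos(5π/3) = 1.0.
Laplacian eigenvalues: [0.0, 1.0, 1.0, 3.0, 3.0, 4.0]. Largest eigenvalue (spectral radius) = 4.0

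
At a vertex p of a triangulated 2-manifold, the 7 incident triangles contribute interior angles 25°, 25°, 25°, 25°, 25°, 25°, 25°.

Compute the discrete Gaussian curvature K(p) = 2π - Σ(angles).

Sum of angles = 175°. K = 360° - 175° = 185°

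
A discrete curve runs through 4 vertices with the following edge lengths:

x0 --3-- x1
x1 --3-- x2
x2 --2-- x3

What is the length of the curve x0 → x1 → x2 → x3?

Arc length = 3 + 3 + 2 = 8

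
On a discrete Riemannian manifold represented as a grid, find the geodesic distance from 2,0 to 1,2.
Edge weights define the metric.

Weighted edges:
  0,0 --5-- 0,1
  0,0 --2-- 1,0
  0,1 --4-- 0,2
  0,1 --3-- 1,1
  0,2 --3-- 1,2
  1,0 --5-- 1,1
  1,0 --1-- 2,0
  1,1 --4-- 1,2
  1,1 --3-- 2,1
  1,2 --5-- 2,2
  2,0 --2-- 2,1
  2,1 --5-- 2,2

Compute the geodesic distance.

Shortest path: 2,0 → 2,1 → 1,1 → 1,2, total weight = 9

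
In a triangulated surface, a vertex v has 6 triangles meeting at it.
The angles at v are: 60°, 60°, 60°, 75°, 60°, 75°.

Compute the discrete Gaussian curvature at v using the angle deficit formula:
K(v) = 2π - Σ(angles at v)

Sum of angles = 390°. K = 360° - 390° = -30° = -π/6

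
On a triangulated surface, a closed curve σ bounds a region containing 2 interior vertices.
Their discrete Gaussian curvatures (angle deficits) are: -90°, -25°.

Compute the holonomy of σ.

Holonomy = total enclosed curvature = (-90°) + (-25°) = -115°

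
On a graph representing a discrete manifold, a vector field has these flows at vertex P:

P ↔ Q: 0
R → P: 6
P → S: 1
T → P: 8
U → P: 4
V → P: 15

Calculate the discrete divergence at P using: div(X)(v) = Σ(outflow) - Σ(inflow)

Divergence = sum of outgoing flows = 0 + (-6) + 1 + (-8) + (-4) + (-15) = -32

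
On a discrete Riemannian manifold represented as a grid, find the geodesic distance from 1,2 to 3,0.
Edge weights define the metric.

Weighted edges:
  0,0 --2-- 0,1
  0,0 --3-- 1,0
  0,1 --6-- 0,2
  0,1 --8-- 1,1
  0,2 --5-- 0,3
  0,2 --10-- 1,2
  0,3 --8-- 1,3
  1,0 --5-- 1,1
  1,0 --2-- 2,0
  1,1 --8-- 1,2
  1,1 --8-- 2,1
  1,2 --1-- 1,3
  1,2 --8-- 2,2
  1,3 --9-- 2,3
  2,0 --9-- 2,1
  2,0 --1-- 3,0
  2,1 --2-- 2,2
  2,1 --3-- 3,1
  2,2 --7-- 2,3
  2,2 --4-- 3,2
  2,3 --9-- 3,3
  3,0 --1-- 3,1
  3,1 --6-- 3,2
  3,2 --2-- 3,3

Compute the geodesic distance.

Shortest path: 1,2 → 2,2 → 2,1 → 3,1 → 3,0, total weight = 14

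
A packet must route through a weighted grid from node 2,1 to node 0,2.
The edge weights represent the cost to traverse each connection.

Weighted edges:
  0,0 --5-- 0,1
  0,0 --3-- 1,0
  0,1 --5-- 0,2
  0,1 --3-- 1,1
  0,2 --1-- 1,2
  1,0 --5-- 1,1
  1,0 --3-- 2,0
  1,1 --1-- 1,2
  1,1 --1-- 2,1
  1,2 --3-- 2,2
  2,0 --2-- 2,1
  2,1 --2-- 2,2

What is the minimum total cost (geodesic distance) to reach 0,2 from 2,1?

Shortest path: 2,1 → 1,1 → 1,2 → 0,2, total weight = 3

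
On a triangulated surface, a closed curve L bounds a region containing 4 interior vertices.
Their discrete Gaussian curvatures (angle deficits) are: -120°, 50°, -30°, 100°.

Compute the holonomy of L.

Holonomy = total enclosed curvature = (-120°) + 50° + (-30°) + 100° = 0°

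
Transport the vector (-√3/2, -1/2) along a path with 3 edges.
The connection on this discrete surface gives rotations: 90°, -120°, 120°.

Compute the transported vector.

Total rotation: 90° + (-120°) + 120° = 90°. Final vector: (0.5000, -0.8660)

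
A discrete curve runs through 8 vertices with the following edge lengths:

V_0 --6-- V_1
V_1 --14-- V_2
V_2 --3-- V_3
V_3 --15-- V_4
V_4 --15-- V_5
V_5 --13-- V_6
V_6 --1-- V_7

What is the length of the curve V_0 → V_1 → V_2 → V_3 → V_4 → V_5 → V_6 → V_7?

Arc length = 6 + 14 + 3 + 15 + 15 + 13 + 1 = 67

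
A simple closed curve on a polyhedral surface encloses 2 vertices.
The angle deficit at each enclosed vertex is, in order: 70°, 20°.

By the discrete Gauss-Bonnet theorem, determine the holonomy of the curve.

Holonomy = total enclosed curvature = 70° + 20° = 90°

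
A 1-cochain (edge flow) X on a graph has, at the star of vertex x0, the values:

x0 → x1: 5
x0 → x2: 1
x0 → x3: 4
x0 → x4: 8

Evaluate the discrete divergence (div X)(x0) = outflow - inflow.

Divergence = sum of outgoing flows = 5 + 1 + 4 + 8 = 18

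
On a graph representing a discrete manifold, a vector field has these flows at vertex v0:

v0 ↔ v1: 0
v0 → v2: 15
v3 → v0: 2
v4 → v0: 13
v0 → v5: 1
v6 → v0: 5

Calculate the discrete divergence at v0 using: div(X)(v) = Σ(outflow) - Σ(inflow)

Divergence = sum of outgoing flows = 0 + 15 + (-2) + (-13) + 1 + (-5) = -4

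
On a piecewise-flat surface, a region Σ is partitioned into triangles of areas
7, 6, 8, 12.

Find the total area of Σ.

7 + 6 + 8 + 12 = 33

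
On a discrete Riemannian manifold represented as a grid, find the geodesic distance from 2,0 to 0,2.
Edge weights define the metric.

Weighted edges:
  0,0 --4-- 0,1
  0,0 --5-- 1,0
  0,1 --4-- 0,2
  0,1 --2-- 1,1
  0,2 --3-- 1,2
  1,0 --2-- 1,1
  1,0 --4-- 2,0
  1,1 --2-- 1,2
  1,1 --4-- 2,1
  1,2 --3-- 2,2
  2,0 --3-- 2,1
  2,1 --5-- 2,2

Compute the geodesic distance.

Shortest path: 2,0 → 1,0 → 1,1 → 1,2 → 0,2, total weight = 11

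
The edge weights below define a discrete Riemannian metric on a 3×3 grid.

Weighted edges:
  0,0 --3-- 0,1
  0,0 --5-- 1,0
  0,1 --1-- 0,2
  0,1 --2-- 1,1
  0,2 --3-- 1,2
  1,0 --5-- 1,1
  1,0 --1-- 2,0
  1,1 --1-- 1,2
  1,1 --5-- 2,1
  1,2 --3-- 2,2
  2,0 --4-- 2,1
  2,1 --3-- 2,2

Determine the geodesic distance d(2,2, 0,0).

Shortest path: 2,2 → 1,2 → 1,1 → 0,1 → 0,0, total weight = 9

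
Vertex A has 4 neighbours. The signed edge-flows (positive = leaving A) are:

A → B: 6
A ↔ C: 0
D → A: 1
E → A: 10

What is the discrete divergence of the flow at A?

Divergence = sum of outgoing flows = 6 + 0 + (-1) + (-10) = -5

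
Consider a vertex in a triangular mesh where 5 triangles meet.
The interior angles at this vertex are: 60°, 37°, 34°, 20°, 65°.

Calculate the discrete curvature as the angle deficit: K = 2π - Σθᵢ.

Sum of angles = 216°. K = 360° - 216° = 144° = 4π/5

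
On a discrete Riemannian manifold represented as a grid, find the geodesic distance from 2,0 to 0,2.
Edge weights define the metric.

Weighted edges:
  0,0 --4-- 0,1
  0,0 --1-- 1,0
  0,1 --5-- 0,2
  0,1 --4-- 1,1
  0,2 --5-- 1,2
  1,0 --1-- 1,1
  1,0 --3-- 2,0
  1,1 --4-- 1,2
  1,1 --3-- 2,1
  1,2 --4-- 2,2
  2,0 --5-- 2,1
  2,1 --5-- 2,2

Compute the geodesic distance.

Shortest path: 2,0 → 1,0 → 0,0 → 0,1 → 0,2, total weight = 13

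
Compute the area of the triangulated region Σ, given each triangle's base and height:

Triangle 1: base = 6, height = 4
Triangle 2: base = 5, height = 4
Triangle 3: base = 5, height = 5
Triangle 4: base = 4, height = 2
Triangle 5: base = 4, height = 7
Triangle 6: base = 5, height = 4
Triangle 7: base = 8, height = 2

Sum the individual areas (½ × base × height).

(1/2)×6×4 + (1/2)×5×4 + (1/2)×5×5 + (1/2)×4×2 + (1/2)×4×7 + (1/2)×5×4 + (1/2)×8×2 = 70.5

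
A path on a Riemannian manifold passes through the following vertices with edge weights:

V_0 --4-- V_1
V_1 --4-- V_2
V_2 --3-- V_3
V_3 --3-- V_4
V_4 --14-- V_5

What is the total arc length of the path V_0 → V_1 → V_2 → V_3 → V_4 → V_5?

Arc length = 4 + 4 + 3 + 3 + 14 = 28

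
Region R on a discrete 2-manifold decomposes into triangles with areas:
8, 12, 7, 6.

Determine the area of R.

8 + 12 + 7 + 6 = 33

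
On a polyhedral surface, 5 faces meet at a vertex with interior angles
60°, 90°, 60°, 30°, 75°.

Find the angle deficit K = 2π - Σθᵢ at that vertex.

Sum of angles = 315°. K = 360° - 315° = 45°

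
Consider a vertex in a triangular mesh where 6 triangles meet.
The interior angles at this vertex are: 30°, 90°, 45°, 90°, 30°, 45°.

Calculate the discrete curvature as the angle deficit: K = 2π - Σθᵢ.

Sum of angles = 330°. K = 360° - 330° = 30° = π/6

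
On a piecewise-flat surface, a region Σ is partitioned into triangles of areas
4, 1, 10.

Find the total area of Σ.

4 + 1 + 10 = 15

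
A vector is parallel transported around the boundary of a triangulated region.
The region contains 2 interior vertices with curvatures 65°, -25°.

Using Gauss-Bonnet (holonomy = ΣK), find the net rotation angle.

Holonomy = total enclosed curvature = 65° + (-25°) = 40°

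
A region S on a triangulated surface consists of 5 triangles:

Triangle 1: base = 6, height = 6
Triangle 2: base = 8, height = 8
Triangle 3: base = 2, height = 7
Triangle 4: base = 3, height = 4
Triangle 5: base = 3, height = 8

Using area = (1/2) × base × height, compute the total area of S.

(1/2)×6×6 + (1/2)×8×8 + (1/2)×2×7 + (1/2)×3×4 + (1/2)×3×8 = 75.0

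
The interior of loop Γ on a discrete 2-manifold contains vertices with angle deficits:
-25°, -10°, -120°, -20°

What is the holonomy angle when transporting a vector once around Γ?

Holonomy = total enclosed curvature = (-25°) + (-10°) + (-120°) + (-20°) = -175°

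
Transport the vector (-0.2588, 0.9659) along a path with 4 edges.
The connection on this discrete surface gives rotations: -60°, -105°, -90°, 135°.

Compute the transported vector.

Total rotation: (-60°) + (-105°) + (-90°) + 135° = -120°. Final vector: (0.9659, -0.2588)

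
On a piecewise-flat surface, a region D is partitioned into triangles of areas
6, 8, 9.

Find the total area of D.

6 + 8 + 9 = 23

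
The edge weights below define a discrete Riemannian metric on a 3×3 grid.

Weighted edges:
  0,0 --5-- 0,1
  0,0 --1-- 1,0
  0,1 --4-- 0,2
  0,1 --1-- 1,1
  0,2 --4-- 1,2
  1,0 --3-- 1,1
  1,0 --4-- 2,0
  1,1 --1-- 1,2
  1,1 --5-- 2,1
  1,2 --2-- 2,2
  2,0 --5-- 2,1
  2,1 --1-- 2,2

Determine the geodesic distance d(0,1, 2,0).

Shortest path: 0,1 → 1,1 → 1,0 → 2,0, total weight = 8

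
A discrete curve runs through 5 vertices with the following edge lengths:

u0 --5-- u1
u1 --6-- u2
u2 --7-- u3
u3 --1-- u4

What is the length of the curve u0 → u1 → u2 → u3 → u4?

Arc length = 5 + 6 + 7 + 1 = 19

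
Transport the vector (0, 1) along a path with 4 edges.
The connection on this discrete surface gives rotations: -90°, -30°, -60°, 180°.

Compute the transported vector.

Total rotation: (-90°) + (-30°) + (-60°) + 180° = 0°. Final vector: (0, 1)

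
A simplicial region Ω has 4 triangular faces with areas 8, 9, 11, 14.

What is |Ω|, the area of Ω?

8 + 9 + 11 + 14 = 42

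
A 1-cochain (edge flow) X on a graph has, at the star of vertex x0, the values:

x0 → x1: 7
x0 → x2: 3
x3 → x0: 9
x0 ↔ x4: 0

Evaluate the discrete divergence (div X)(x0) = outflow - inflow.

Divergence = sum of outgoing flows = 7 + 3 + (-9) + 0 = 1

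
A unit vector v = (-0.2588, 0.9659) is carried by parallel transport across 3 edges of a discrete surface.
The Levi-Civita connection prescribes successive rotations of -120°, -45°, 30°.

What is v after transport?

Total rotation: (-120°) + (-45°) + 30° = -135°. Final vector: (0.8660, -0.5000)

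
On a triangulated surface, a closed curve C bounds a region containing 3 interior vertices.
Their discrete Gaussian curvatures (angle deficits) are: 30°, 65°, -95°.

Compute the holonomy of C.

Holonomy = total enclosed curvature = 30° + 65° + (-95°) = 0°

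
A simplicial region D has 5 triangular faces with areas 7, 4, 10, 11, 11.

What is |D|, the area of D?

7 + 4 + 10 + 11 + 11 = 43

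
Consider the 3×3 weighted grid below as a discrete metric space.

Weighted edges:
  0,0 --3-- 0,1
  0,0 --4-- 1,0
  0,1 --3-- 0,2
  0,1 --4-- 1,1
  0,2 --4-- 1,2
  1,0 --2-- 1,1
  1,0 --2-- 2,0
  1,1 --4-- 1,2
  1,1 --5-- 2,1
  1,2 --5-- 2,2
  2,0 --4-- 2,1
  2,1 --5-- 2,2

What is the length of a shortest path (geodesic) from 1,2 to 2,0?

Shortest path: 1,2 → 1,1 → 1,0 → 2,0, total weight = 8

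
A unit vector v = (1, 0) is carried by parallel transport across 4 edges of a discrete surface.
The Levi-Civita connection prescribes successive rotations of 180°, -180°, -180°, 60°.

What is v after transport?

Total rotation: 180° + (-180°) + (-180°) + 60° = -120°. Final vector: (-0.5000, -0.8660)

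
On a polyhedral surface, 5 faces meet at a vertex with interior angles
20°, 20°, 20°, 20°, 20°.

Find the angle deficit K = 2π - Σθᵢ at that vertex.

Sum of angles = 100°. K = 360° - 100° = 260°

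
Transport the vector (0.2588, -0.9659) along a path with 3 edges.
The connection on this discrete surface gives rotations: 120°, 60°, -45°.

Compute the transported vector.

Total rotation: 120° + 60° + (-45°) = 135°. Final vector: (0.5000, 0.8660)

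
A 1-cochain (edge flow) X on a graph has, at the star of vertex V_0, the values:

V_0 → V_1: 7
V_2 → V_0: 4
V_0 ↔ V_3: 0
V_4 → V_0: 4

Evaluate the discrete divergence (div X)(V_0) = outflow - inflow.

Divergence = sum of outgoing flows = 7 + (-4) + 0 + (-4) = -1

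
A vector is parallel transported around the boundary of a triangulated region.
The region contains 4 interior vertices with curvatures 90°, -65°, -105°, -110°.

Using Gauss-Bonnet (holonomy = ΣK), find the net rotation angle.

Holonomy = total enclosed curvature = 90° + (-65°) + (-105°) + (-110°) = -190°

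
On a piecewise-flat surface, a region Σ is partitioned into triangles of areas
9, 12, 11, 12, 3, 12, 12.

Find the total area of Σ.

9 + 12 + 11 + 12 + 3 + 12 + 12 = 71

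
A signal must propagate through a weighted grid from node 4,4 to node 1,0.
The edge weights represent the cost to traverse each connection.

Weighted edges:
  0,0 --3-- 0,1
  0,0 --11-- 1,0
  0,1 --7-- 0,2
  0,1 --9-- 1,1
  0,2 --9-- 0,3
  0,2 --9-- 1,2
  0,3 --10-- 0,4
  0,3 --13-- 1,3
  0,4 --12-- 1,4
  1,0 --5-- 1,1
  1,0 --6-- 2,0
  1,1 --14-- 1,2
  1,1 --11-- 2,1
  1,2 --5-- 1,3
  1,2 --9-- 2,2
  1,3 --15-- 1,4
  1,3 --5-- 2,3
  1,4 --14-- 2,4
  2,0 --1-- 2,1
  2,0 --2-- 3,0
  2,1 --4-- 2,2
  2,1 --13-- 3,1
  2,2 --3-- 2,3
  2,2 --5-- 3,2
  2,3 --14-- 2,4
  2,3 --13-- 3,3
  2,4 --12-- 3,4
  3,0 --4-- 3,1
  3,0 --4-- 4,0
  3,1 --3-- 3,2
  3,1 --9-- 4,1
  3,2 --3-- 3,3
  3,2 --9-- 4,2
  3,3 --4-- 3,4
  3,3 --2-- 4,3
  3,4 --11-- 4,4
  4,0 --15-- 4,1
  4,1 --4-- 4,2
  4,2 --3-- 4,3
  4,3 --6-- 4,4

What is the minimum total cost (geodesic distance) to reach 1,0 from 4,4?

Shortest path: 4,4 → 4,3 → 3,3 → 3,2 → 3,1 → 3,0 → 2,0 → 1,0, total weight = 26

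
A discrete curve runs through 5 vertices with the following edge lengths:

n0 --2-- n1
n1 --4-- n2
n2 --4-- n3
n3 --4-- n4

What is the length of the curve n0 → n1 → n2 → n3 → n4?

Arc length = 2 + 4 + 4 + 4 = 14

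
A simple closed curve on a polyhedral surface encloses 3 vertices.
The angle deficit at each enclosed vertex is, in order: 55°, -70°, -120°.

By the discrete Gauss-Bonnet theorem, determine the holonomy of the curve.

Holonomy = total enclosed curvature = 55° + (-70°) + (-120°) = -135°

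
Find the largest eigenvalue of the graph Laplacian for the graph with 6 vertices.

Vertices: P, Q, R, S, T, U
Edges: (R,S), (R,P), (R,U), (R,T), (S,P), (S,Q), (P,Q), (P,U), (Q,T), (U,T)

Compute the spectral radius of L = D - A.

Degrees: deg(P) = 4, deg(Q) = 3, deg(R) = 4, deg(S) = 3, deg(T) = 3, deg(U) = 3.
L = D − A with rows/columns ordered (P, Q, R, S, T, U):
  [ 4, -1, -1, -1,  0, -1]
  [-1,  3,  0, -1, -1,  0]
  [-1,  0,  4, -1, -1, -1]
  [-1, -1, -1,  3,  0,  0]
  [ 0, -1, -1,  0,  3, -1]
  [-1,  0, -1,  0, -1,  3]
Characteristic polynomial: det(λI − L) = λ(λ² − 8λ + 13)(λ − 3)(λ − 4)(λ − 5).
Roots: λ = 0; (λ² − 8λ + 13) = 0 ⇒ λ = 4 ± √3 ≈ 2.2679, 5.7321; (λ − 3) = 0 ⇒ λ = 3; (λ − 4) = 0 ⇒ λ = 4; (λ − 5) = 0 ⇒ λ = 5.
(Check: the roots sum (with multiplicity) to 20, matching trace L = Σdeg = 2·10 = 20.)
Laplacian eigenvalues: [0.0, 2.2679, 3.0, 4.0, 5.0, 5.7321]. Largest eigenvalue (spectral radius) = 5.7321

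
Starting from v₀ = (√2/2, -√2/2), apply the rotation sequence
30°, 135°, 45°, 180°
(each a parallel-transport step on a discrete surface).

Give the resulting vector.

Total rotation: 30° + 135° + 45° + 180° = 390° ≡ 30° (mod 360°). Final vector: (0.9659, -0.2588)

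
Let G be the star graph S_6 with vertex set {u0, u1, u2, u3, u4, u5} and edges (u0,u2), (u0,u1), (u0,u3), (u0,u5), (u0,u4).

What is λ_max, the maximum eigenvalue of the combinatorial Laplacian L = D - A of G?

The star S_6 is the complete bipartite graph K_{1,5} (one hub of degree 5, 5 leaves of degree 1). The Laplacian spectrum of K_{p,q} is 0, p (multiplicity q−1), q (multiplicity p−1), p+q. With p = 1, q = 5: 0 once, 1 with multiplicity 4, and 6 once. (Check: trace L = sum of degrees = 10 = 4·1 + 6.)
Laplacian eigenvalues: [0.0, 1.0, 1.0, 1.0, 1.0, 6.0]. Largest eigenvalue (spectral radius) = 6.0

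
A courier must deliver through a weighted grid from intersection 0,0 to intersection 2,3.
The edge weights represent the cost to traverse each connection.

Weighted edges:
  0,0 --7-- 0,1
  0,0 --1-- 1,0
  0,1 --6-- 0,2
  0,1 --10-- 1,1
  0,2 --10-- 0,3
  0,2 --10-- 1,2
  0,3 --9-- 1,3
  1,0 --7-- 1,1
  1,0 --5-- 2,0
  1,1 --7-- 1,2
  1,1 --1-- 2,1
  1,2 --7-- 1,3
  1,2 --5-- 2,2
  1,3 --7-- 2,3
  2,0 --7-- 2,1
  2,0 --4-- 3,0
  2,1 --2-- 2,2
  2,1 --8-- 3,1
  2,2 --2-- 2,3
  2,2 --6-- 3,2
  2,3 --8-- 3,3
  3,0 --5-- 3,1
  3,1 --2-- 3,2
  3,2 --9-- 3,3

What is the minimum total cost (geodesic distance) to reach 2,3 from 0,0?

Shortest path: 0,0 → 1,0 → 1,1 → 2,1 → 2,2 → 2,3, total weight = 13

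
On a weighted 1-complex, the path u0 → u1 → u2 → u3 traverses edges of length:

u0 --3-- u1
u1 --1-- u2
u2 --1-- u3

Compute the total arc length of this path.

Arc length = 3 + 1 + 1 = 5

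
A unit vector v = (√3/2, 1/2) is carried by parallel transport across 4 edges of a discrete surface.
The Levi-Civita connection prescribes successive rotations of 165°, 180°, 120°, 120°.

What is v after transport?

Total rotation: 165° + 180° + 120° + 120° = 585° ≡ -135° (mod 360°). Final vector: (-0.2588, -0.9659)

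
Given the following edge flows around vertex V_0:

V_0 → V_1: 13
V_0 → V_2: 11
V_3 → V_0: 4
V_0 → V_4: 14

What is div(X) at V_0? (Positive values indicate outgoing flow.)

Divergence = sum of outgoing flows = 13 + 11 + (-4) + 14 = 34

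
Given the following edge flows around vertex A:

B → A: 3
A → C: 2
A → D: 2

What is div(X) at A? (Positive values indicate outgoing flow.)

Divergence = sum of outgoing flows = (-3) + 2 + 2 = 1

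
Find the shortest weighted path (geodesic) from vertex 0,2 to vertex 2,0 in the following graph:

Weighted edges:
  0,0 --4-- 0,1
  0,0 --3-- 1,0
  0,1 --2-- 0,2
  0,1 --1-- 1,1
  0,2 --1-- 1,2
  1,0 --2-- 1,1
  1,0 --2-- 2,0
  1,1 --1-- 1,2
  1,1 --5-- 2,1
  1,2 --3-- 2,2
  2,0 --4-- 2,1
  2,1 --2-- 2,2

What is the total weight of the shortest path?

Shortest path: 0,2 → 1,2 → 1,1 → 1,0 → 2,0, total weight = 6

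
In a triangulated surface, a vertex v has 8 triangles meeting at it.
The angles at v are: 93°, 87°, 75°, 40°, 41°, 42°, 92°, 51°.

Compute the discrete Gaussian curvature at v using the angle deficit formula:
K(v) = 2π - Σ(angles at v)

Sum of angles = 521°. K = 360° - 521° = -161° = -161π/180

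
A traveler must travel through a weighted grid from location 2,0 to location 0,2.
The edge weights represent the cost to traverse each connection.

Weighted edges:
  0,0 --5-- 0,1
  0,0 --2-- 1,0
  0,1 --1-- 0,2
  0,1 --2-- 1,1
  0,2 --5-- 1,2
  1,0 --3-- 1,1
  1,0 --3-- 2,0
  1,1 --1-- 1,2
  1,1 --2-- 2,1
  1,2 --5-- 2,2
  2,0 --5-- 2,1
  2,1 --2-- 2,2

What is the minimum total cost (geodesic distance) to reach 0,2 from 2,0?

Shortest path: 2,0 → 1,0 → 1,1 → 0,1 → 0,2, total weight = 9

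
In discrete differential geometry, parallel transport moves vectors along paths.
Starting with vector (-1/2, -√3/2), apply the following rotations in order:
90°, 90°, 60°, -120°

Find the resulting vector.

Total rotation: 90° + 90° + 60° + (-120°) = 120°. Final vector: (1, 0)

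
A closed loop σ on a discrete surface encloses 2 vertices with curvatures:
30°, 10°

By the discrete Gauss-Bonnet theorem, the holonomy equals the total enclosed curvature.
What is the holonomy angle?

Holonomy = total enclosed curvature = 30° + 10° = 40°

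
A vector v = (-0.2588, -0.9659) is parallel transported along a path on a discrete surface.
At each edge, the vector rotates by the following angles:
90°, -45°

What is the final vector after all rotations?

Total rotation: 90° + (-45°) = 45°. Final vector: (0.5000, -0.8660)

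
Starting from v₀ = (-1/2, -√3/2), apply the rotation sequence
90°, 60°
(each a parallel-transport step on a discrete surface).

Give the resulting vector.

Total rotation: 90° + 60° = 150°. Final vector: (0.8660, 0.5000)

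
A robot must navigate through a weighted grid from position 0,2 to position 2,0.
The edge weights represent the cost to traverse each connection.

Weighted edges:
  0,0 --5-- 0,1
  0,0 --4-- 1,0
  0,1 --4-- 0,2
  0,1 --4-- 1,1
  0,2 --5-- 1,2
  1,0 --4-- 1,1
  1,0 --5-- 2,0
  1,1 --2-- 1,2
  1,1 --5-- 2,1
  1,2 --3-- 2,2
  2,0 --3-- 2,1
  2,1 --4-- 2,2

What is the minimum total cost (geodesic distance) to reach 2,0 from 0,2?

Shortest path: 0,2 → 1,2 → 1,1 → 2,1 → 2,0, total weight = 15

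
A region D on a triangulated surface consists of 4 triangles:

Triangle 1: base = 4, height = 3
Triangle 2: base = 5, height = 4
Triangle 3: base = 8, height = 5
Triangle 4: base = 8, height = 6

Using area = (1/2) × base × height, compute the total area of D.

(1/2)×4×3 + (1/2)×5×4 + (1/2)×8×5 + (1/2)×8×6 = 60.0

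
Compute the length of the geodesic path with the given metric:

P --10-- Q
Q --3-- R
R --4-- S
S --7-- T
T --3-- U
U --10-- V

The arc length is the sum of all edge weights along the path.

Arc length = 10 + 3 + 4 + 7 + 3 + 10 = 37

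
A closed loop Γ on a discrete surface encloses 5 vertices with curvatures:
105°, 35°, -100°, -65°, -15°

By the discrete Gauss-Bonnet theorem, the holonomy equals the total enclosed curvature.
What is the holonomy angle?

Holonomy = total enclosed curvature = 105° + 35° + (-100°) + (-65°) + (-15°) = -40°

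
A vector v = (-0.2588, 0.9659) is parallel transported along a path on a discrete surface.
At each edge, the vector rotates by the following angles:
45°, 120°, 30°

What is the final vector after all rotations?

Total rotation: 45° + 120° + 30° = 195° ≡ -165° (mod 360°). Final vector: (0.5000, -0.8660)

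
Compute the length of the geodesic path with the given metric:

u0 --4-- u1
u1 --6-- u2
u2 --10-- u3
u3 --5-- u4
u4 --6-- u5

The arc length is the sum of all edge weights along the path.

Arc length = 4 + 6 + 10 + 5 + 6 = 31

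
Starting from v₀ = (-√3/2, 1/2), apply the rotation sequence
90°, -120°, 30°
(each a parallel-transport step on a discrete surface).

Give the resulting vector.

Total rotation: 90° + (-120°) + 30° = 0°. Final vector: (-0.8660, 0.5000)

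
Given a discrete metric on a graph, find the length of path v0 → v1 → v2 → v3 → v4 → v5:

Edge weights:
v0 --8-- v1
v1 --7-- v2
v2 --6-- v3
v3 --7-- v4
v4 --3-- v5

Arc length = 8 + 7 + 6 + 7 + 3 = 31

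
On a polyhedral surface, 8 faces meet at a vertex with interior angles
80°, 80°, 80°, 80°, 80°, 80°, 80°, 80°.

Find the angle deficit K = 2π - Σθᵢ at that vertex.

Sum of angles = 640°. K = 360° - 640° = -280°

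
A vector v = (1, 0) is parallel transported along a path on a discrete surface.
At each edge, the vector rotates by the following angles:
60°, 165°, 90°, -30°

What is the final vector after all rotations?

Total rotation: 60° + 165° + 90° + (-30°) = 285° ≡ -75° (mod 360°). Final vector: (0.2588, -0.9659)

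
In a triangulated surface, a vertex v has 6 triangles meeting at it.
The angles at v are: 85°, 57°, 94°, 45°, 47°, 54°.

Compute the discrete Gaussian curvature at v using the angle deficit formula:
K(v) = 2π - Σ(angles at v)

Sum of angles = 382°. K = 360° - 382° = -22° = -11π/90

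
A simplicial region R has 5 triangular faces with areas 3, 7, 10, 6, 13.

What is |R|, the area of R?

3 + 7 + 10 + 6 + 13 = 39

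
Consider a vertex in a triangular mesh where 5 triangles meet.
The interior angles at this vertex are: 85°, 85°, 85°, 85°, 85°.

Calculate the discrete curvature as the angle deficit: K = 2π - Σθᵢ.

Sum of angles = 425°. K = 360° - 425° = -65° = -13π/36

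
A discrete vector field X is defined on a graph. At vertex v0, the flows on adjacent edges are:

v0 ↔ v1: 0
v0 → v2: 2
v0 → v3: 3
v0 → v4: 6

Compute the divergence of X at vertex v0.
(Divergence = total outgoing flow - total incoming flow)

Divergence = sum of outgoing flows = 0 + 2 + 3 + 6 = 11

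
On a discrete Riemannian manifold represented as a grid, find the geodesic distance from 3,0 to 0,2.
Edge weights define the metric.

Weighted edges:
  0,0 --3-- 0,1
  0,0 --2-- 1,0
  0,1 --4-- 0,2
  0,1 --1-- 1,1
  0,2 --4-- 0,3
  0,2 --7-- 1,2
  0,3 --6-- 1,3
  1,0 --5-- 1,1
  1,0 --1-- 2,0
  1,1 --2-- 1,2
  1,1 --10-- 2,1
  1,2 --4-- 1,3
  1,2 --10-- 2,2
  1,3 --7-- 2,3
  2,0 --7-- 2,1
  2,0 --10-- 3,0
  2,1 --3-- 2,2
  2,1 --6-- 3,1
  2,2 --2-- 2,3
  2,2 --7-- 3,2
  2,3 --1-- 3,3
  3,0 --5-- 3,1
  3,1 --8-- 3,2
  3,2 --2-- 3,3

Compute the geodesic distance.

Shortest path: 3,0 → 2,0 → 1,0 → 0,0 → 0,1 → 0,2, total weight = 20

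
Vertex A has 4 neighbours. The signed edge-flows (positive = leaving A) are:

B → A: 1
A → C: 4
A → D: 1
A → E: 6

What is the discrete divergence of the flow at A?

Divergence = sum of outgoing flows = (-1) + 4 + 1 + 6 = 10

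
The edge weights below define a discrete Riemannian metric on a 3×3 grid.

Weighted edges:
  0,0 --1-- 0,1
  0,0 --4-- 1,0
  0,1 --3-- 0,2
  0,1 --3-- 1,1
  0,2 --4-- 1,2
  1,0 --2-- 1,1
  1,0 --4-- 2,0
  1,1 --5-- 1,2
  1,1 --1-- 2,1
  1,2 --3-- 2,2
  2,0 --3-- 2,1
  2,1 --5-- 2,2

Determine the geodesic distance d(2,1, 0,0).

Shortest path: 2,1 → 1,1 → 0,1 → 0,0, total weight = 5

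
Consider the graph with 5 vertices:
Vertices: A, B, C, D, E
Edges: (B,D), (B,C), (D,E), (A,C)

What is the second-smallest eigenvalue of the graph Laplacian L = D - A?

Degrees: deg(A) = 1, deg(B) = 2, deg(C) = 2, deg(D) = 2, deg(E) = 1.
L = D − A with rows/columns ordered (A, B, C, D, E):
  [ 1,  0, -1,  0,  0]
  [ 0,  2, -1, -1,  0]
  [-1, -1,  2,  0,  0]
  [ 0, -1,  0,  2, -1]
  [ 0,  0,  0, -1,  1]
Characteristic polynomial: det(λI − L) = λ(λ² − 3λ + 1)(λ² − 5λ + 5).
Roots: λ = 0; (λ² − 3λ + 1) = 0 ⇒ λ = (3 ± √5)/2 ≈ 0.382, 2.618; (λ² − 5λ + 5) = 0 ⇒ λ = (5 ± √5)/2 ≈ 1.382, 3.618.
(Check: the roots sum (with multiplicity) to 8, matching trace L = Σdeg = 2·4 = 8.)
Laplacian eigenvalues: [0.0, 0.382, 1.382, 2.618, 3.618]. Algebraic connectivity (smallest non-zero eigenvalue) = 0.382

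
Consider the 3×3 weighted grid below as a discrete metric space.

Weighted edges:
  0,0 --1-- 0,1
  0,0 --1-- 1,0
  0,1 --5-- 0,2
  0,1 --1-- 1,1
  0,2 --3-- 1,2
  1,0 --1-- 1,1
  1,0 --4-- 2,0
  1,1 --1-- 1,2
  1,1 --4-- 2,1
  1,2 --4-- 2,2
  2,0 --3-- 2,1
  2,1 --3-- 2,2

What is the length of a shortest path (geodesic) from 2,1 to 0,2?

Shortest path: 2,1 → 1,1 → 1,2 → 0,2, total weight = 8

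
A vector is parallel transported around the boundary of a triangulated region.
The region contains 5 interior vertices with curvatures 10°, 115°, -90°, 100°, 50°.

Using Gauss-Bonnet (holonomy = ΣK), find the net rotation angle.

Holonomy = total enclosed curvature = 10° + 115° + (-90°) + 100° + 50° = 185°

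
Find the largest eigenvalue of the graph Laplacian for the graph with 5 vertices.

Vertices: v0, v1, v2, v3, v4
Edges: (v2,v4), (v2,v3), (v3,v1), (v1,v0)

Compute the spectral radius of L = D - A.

Degrees: deg(v0) = 1, deg(v1) = 2, deg(v2) = 2, deg(v3) = 2, deg(v4) = 1.
L = D − A with rows/columns ordered (v0, v1, v2, v3, v4):
  [ 1, -1,  0,  0,  0]
  [-1,  2,  0, -1,  0]
  [ 0,  0,  2, -1, -1]
  [ 0, -1, -1,  2,  0]
  [ 0,  0, -1,  0,  1]
Characteristic polynomial: det(λI − L) = λ(λ² − 3λ + 1)(λ² − 5λ + 5).
Roots: λ = 0; (λ² − 3λ + 1) = 0 ⇒ λ = (3 ± √5)/2 ≈ 0.382, 2.618; (λ² − 5λ + 5) = 0 ⇒ λ = (5 ± √5)/2 ≈ 1.382, 3.618.
(Check: the roots sum (with multiplicity) to 8, matching trace L = Σdeg = 2·4 = 8.)
Laplacian eigenvalues: [0.0, 0.382, 1.382, 2.618, 3.618]. Largest eigenvalue (spectral radius) = 3.618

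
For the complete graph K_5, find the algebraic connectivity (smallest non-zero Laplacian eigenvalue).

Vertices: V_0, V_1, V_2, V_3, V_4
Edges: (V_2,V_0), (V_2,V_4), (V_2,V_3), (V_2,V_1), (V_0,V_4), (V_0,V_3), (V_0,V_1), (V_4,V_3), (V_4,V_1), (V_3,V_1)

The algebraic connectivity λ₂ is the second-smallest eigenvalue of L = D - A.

For the complete graph K_n, L = nI − J (J = all-ones matrix). J has eigenvalues n (once, eigenvector 𝟙) and 0 (multiplicity n−1), so L has eigenvalues 0 (once) and n (multiplicity n−1). Here n = 5: eigenvalue 0 once and 5 with multiplicity 4.
Laplacian eigenvalues: [0.0, 5.0, 5.0, 5.0, 5.0]. Algebraic connectivity (smallest non-zero eigenvalue) = 5.0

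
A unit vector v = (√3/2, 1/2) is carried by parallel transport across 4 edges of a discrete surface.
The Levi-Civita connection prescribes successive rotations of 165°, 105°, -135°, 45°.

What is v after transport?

Total rotation: 165° + 105° + (-135°) + 45° = 180°. Final vector: (-0.8660, -0.5000)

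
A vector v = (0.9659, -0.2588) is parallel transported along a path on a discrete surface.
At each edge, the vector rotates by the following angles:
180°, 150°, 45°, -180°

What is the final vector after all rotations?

Total rotation: 180° + 150° + 45° + (-180°) = 195° ≡ -165° (mod 360°). Final vector: (-1, 0)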